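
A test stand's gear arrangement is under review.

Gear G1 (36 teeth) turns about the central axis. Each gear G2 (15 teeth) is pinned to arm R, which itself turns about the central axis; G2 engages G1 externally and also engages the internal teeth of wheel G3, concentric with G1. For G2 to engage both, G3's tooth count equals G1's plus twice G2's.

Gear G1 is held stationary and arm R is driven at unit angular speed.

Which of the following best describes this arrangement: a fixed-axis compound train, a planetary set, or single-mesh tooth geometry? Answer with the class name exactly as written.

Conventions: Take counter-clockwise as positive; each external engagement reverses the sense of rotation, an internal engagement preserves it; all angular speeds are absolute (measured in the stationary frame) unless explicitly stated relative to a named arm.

planetary set

planetary set (36T centre, 15T on arm, 66T internal) — Willis relation
classification: planetary set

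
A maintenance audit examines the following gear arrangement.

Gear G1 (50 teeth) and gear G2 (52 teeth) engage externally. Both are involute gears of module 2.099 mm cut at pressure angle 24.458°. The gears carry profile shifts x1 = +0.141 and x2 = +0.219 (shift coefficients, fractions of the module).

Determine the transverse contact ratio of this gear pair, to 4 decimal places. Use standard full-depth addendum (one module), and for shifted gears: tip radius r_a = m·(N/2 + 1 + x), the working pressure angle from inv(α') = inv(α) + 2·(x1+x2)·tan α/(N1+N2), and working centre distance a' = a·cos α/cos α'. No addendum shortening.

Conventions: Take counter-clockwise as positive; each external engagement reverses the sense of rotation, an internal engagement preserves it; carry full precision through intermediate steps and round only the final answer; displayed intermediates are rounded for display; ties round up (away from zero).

1.5217

recognized (one external pair, fixed centres): single-mesh tooth geometry, m = 2.099, N1 = 50, N2 = 52
base radii: r_b1 = 47.766157, r_b2 = 49.676803
tip radii: r_a1 = 54.869959, r_a2 = 57.132681
inv(α') = inv(24.458°) + 2·(+0.141+0.219)·tan α/(50+52) = 0.03117929  ⇒  α' = 25.31275°
a' = a·cos α / cos α' = 107.0490·cos 24.458°/cos 25.31275° = 107.792384
action lengths: √(r_a1²−r_b1²) = 27.001976, √(r_a2²−r_b2²) = 28.219825
base pitch p_b = π·m·cos α = 6.002472
CR = (27.001976 + 28.219825 − 107.792384·sin 25.31275°)/6.002472 = 1.521738
contact ratio ≈ 1.5217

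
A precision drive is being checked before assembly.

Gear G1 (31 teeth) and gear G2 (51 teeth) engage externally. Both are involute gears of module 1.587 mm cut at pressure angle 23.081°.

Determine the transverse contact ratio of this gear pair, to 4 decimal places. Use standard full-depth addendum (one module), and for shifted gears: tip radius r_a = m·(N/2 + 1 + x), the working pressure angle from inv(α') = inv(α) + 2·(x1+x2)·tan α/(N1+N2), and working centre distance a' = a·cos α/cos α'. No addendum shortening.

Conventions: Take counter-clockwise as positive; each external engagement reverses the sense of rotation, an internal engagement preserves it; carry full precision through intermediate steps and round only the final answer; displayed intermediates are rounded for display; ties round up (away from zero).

1.5761

recognized (one external pair, fixed centres): single-mesh tooth geometry, m = 1.587, N1 = 31, N2 = 51
base radii: r_b1 = 22.629428, r_b2 = 37.229059
tip radii: r_a1 = 26.185500, r_a2 = 42.055500
no profile shift: α' = α, a' = a
action lengths: √(r_a1²−r_b1²) = 13.175333, √(r_a2²−r_b2²) = 19.561754
base pitch p_b = π·m·cos α = 4.586609
CR = (13.175333 + 19.561754 − 65.067000·sin 23.08100°)/4.586609 = 1.576052
contact ratio ≈ 1.5761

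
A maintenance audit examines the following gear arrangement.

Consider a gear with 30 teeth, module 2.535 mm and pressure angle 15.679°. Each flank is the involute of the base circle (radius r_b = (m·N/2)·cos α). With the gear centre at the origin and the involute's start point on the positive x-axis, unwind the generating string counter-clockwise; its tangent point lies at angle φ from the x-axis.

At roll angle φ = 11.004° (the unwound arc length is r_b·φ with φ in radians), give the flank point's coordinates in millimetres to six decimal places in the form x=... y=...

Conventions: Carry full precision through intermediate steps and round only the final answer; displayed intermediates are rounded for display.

x=37.279101 y=0.086131

recognized (one wheel, involute flank): single-mesh tooth geometry, m = 2.535, N = 30
pitch radius r_p = m·N/2 = 2.535·30/2 = 38.025000
base radius r_b = r_p·cos α = 38.025000·cos 15.679° = 36.610123
roll angle φ = 11.004° = 0.19205603 rad
x = r_b·(cos φ + φ·sin φ) = 37.279101
y = r_b·(sin φ − φ·cos φ) = 0.086131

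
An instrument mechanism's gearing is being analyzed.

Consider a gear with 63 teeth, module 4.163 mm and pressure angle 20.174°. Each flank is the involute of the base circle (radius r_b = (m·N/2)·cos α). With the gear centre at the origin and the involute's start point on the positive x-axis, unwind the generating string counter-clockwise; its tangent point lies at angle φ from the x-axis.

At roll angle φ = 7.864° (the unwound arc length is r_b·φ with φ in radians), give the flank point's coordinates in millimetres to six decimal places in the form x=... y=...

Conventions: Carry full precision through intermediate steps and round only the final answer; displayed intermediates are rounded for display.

topology: single-mesh involute geometry — m = 4.163, N = 63
pitch radius r_p = m·N/2 = 4.163·63/2 = 131.134500
base radius r_b = r_p·cos α = 131.134500·cos 20.174° = 123.089348
roll angle φ = 7.864° = 0.13725269 rad
x = r_b·(cos φ + φ·sin φ) = 124.243291
y = r_b·(sin φ − φ·cos φ) = 0.105887

x=124.243291 y=0.105887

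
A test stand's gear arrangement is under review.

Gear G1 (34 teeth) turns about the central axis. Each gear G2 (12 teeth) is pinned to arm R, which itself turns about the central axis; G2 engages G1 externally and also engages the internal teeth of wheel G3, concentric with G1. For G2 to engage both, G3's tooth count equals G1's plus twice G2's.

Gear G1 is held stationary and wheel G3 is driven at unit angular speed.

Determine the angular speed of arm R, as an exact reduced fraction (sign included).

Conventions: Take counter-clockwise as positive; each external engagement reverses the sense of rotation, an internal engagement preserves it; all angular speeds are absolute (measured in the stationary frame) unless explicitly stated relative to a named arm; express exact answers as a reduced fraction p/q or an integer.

29/46

class = planetary set [G3 = 34+2·12 = 58; Willis about the carrier]
ring teeth: 34 + 2·12 = 58
34(ω_sun−ω_arm) = −58(ω_ring−ω_arm),  ω_sun = 0, ω_ring = 1
34(0−ω_arm) = −58(1−ω_arm)  ⇒  92·ω_arm = 58  ⇒  ω_arm = 29/46
exact speed ratio = 29/46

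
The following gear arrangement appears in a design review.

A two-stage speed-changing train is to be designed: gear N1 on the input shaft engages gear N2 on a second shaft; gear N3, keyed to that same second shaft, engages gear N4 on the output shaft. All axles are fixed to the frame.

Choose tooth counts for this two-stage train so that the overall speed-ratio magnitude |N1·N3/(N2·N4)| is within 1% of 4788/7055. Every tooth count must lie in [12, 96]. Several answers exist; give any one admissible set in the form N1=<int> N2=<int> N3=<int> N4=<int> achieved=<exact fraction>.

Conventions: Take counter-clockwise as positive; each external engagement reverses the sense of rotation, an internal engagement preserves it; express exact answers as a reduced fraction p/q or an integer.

2-stage fixed-axis compound train for ratio 4788/7055
target = 4788/7055 in lowest terms: an exact hit needs N1·N3 = k·4788 and N2·N4 = k·7055 for one integer k, every count in [12, 96]; additionally prefer no 1:1 stage (N1 ≠ N2, N3 ≠ N4)
k = 1: N1·N3 = 4788 = 57·84, N2·N4 = 7055 = 83·85
achieved = 57·84/(83·85) = 4788/7055; |achieved − target| = 0 ≤ 1197/176375 ✓

N1=57 N2=83 N3=84 N4=85 achieved=4788/7055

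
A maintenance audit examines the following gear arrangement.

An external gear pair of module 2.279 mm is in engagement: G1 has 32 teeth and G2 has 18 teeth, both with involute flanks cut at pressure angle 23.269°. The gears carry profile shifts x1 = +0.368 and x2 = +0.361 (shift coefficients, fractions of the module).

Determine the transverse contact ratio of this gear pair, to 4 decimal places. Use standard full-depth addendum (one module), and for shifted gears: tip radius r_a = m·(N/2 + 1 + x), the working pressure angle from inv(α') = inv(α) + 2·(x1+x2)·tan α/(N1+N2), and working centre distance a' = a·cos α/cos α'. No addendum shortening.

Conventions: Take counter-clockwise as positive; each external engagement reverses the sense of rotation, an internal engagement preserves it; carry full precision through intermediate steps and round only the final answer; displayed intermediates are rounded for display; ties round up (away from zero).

1.3868

recognized (one external pair, fixed centres): single-mesh tooth geometry, m = 2.279, N1 = 32, N2 = 18
base radii: r_b1 = 33.498028, r_b2 = 18.842641
tip radii: r_a1 = 39.581672, r_a2 = 23.612719
inv(α') = inv(23.269°) + 2·(+0.368+0.361)·tan α/(32+18) = 0.03644570  ⇒  α' = 26.58642°
a' = a·cos α / cos α' = 56.9750·cos 23.269°/cos 26.58642° = 58.529563
action lengths: √(r_a1²−r_b1²) = 21.085324, √(r_a2²−r_b2²) = 14.230790
base pitch p_b = π·m·cos α = 6.577322
CR = (21.085324 + 14.230790 − 58.529563·sin 26.58642°)/6.577322 = 1.386792
contact ratio ≈ 1.3868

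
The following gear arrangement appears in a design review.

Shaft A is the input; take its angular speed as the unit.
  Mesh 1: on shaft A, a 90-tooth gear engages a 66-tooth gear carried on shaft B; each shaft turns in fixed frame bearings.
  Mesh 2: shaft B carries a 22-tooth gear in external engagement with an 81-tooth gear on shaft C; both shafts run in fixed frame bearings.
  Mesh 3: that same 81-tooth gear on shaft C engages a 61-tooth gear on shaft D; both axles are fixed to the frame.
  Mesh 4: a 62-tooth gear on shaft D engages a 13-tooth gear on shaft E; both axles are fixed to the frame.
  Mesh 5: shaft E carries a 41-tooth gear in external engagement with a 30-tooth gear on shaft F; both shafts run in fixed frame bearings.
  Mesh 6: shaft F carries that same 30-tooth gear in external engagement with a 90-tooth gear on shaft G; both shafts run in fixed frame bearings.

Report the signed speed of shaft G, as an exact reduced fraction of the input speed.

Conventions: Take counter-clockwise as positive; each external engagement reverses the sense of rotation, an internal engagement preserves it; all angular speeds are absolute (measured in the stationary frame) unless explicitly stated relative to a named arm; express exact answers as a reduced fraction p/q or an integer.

6-mesh fixed-axis compound train (all bearings frame-fixed)
mesh 1 [90T→66T]: |ω|/ω_in = 1×90/66 = 15/11, sense flips to −
mesh 2 [22T→81T]: |ω|/ω_in = (15/11)×22/81 = 10/27, sense flips to +
mesh 3 [81T→61T]: |ω|/ω_in = (10/27)×81/61 = 30/61, sense flips to −
mesh 4 [62T→13T]: |ω|/ω_in = (30/61)×62/13 = 1860/793, sense flips to +
mesh 5 [41T→30T]: |ω|/ω_in = (1860/793)×41/30 = 2542/793, sense flips to −
mesh 6 [30T→90T]: |ω|/ω_in = (2542/793)×30/90 = 2542/2379, sense flips to +
signed output speed (× input speed) = 2542/2379

2542/2379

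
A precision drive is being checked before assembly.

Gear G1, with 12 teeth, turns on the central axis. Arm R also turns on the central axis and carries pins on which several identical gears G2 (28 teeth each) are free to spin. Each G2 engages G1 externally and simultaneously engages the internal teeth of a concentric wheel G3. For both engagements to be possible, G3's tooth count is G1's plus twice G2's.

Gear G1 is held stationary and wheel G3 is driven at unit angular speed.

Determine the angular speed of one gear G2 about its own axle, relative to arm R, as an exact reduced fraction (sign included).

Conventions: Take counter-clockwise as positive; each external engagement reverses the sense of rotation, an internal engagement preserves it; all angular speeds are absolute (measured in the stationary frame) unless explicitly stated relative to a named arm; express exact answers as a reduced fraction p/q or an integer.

class = planetary set [G3 = 12+2·28 = 68; Willis about the carrier]
ring teeth: 12 + 2·28 = 68
12(ω_sun−ω_arm) = −68(ω_ring−ω_arm),  ω_sun = 0, ω_ring = 1
12(0−ω_arm) = −68(1−ω_arm)  ⇒  80·ω_arm = 68  ⇒  ω_arm = 17/20
sun–planet mesh: 12·(0−17/20) = −28·(ω_p−ω_arm)  ⇒  ω_p−ω_arm = 51/140
exact speed ratio = 51/140

51/140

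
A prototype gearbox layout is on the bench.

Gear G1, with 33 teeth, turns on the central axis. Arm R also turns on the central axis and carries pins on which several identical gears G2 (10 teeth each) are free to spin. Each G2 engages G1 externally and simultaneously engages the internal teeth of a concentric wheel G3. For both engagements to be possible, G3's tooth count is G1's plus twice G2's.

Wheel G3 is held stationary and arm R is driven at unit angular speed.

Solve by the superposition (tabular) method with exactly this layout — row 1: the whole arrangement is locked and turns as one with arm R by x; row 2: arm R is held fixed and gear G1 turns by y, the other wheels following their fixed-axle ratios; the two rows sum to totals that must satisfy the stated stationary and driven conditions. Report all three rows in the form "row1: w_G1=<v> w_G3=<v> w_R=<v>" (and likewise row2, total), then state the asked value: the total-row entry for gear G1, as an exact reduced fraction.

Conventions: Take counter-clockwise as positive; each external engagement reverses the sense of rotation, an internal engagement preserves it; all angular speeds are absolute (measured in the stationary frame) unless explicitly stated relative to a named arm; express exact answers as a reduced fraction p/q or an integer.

class = planetary set [G3 = 33+2·10 = 53; Willis about the carrier]
row 1: whole set turns with the arm by x
row 2: sun turns y, ring = −(33/53)·y, arm 0
boundary: total ω_ring = x − (33/53)·y = 0 and total ω_arm = x = 1  ⇒  y = 53/33, x = 1
row 2 ring = −(33/53)·53/33 = -1
totals (row 1 + row 2): sun 1 + 53/33 = 86/33, ring 1 + (-1) = 0, arm 1 + 0 = 1
asked cell (total, sun) = 86/33

row1: w_G1=1 w_G3=1 w_R=1
row2: w_G1=53/33 w_G3=-1 w_R=0
total: w_G1=86/33 w_G3=0 w_R=1
asked value: 86/33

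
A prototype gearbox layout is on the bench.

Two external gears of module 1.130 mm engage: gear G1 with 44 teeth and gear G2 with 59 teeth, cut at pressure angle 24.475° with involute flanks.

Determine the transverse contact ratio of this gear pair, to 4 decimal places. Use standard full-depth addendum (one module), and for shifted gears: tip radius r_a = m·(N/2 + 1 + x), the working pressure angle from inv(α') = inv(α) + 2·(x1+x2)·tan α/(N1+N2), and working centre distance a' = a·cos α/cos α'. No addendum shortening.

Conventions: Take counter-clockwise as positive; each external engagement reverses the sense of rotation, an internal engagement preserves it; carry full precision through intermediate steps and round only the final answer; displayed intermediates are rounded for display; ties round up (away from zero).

recognized (one external pair, fixed centres): single-mesh tooth geometry, m = 1.130, N1 = 44, N2 = 59
base radii: r_b1 = 22.626133, r_b2 = 30.339588
tip radii: r_a1 = 25.990000, r_a2 = 34.465000
no profile shift: α' = α, a' = a
action lengths: √(r_a1²−r_b1²) = 12.788205, √(r_a2²−r_b2²) = 16.350707
base pitch p_b = π·m·cos α = 3.231004
CR = (12.788205 + 16.350707 − 58.195000·sin 24.47500°)/3.231004 = 1.556466
contact ratio ≈ 1.5565

1.5565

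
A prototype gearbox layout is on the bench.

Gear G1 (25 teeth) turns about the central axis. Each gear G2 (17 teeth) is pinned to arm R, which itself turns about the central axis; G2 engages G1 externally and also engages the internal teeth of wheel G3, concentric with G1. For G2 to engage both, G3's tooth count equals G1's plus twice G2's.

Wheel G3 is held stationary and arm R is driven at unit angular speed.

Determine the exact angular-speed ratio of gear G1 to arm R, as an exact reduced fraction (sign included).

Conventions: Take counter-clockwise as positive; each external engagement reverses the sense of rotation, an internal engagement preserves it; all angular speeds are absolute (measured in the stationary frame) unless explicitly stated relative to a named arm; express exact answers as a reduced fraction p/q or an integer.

84/25

recognized (axles ride arm R): planetary set, 25/17/59 teeth
ring teeth: 25 + 2·17 = 59
25(ω_sun−ω_arm) = −59(ω_ring−ω_arm),  ω_ring = 0, ω_arm = 1
ω_sun = 1 − (59/25)(0−1) = 84/25
ω_out/ω_in = 84/25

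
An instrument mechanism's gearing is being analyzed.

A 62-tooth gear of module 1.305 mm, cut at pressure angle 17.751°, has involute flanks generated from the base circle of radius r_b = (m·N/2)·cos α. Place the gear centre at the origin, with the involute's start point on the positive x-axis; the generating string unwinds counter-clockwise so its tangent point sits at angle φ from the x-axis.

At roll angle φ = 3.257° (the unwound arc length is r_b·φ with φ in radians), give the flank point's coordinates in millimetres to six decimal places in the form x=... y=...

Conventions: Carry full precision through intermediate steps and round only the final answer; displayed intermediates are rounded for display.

x=38.591158 y=0.002358

recognized (one wheel, involute flank): single-mesh tooth geometry, m = 1.305, N = 62
pitch radius r_p = m·N/2 = 1.305·62/2 = 40.455000
base radius r_b = r_p·cos α = 40.455000·cos 17.751° = 38.528957
roll angle φ = 3.257° = 0.05684537 rad
x = r_b·(cos φ + φ·sin φ) = 38.591158
y = r_b·(sin φ − φ·cos φ) = 0.002358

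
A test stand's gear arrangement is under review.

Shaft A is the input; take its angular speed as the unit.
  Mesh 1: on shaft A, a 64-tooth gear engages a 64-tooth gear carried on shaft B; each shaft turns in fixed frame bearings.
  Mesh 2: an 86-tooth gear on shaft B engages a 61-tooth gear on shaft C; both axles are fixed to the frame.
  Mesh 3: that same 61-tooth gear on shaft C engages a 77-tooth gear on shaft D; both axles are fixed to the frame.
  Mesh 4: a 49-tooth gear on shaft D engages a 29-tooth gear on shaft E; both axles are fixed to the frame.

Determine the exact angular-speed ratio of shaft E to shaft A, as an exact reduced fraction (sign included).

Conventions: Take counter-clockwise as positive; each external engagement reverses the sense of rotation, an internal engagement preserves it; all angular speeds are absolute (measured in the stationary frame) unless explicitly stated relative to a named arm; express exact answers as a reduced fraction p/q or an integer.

class = fixed-axis compound train [4 meshes; 4 ratios multiply, 4 sense flips]
mesh 1 [64T→64T]: running ratio 1, sense −
mesh 2 [86T→61T]: running ratio 86/61, sense +
mesh 3 [61T→77T]: running ratio 86/77, sense −
mesh 4 [49T→29T]: running ratio 602/319, sense +
ω_out/ω_in = 602/319

602/319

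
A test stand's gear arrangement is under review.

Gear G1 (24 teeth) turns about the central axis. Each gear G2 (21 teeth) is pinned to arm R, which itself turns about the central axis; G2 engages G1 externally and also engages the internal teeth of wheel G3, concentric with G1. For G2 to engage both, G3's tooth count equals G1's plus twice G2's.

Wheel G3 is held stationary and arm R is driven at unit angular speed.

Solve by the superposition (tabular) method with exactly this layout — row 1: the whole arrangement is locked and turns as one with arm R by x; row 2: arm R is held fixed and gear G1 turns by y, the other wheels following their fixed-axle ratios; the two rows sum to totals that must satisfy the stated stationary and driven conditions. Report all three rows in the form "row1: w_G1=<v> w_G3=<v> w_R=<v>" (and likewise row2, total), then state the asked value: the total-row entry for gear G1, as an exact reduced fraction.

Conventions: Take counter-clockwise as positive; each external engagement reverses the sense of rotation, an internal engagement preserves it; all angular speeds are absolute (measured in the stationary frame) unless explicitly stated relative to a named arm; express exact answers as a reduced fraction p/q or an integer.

row1: w_G1=1 w_G3=1 w_R=1
row2: w_G1=11/4 w_G3=-1 w_R=0
total: w_G1=15/4 w_G3=0 w_R=1
asked value: 15/4

planetary set (24T centre, 21T on arm, 66T internal) — Willis relation
row 1 — lock + rotate with arm: ω_sun = ω_ring = ω_arm = x
row 2 — arm fixed, fixed-axis ratios: sun y, ring −(24/66)·y, arm 0
boundary: total ω_ring = x − (24/66)·y = 0 and total ω_arm = x = 1  ⇒  y = 11/4, x = 1
row 2 ring = −(24/66)·11/4 = -1
totals (row 1 + row 2): sun 1 + 11/4 = 15/4, ring 1 + (-1) = 0, arm 1 + 0 = 1
asked cell (total, sun) = 15/4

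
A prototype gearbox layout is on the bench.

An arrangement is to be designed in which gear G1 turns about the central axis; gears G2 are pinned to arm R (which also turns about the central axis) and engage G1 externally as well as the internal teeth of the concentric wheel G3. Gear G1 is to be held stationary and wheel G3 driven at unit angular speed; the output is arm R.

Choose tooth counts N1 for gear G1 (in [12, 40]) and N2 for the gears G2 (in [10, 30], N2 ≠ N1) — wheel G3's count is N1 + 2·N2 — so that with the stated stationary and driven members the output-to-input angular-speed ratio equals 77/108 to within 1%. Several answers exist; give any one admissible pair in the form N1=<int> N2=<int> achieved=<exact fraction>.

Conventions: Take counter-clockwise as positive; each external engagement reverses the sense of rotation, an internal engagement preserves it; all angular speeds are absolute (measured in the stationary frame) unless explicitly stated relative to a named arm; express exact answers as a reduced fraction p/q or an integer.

N1=31 N2=23 achieved=77/108

topology: planetary set — design target 77/108, arm = carrier (Willis)
Willis with ω_sun = 0: ω_arm/ω_ring = N3/(N1+N3); set equal to 77/108  ⇒  N3/N1 = (77/108)/(1 − 77/108) = 77/31
N3 = N1 + 2·N2  ⇒  N2/N1 = (N3/N1 − 1)/2 = (77/31 − 1)/2 = 23/31
smallest multiple with N1 ≥ 12 and N2 ≥ 10: k = 1  ⇒  N1 = 1·31 = 31, N2 = 1·23 = 23 (N1 ≤ 40, N2 ≤ 30, N2 ≠ N1 ✓), N3 = 31 + 2·23 = 77
check: N3/(N1+N3) with N1 = 31, N3 = 77 gives 77/108; |achieved − target| = 0 ≤ 77/10800 ✓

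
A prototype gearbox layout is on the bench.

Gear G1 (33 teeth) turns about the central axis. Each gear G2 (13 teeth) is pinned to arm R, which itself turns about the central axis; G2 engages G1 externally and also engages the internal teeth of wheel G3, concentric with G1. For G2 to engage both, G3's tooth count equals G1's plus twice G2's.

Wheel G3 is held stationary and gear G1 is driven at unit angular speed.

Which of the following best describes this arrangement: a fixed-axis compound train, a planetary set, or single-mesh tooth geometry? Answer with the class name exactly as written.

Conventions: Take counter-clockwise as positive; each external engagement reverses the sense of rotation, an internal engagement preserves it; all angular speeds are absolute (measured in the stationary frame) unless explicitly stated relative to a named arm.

planetary set

topology: planetary set — G1 33T / G2 13T / G3 59T, arm = carrier (Willis)
classification: planetary set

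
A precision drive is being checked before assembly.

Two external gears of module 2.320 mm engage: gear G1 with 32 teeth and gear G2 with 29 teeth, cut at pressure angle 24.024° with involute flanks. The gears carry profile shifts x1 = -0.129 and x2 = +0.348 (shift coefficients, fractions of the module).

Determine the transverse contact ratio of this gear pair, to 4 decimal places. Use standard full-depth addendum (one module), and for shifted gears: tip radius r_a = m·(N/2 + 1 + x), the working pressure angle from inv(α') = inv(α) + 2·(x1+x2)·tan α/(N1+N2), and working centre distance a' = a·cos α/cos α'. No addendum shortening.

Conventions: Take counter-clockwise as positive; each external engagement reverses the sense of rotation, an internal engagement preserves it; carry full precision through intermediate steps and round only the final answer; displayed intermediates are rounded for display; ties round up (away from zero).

1.4626

single-mesh involute tooth geometry (32T engaging 29T at module 2.320)
base radii: r_b1 = 33.904480, r_b2 = 30.725935
tip radii: r_a1 = 39.140720, r_a2 = 36.767360
inv(α') = inv(24.024°) + 2·(-0.129+0.348)·tan α/(32+29) = 0.02963328  ⇒  α' = 24.90950°
a' = a·cos α / cos α' = 70.7600·cos 24.024°/cos 24.90950° = 71.259374
action lengths: √(r_a1²−r_b1²) = 19.557152, √(r_a2²−r_b2²) = 20.192961
base pitch p_b = π·m·cos α = 6.657129
CR = (19.557152 + 20.192961 − 71.259374·sin 24.90950°)/6.657129 = 1.462590
contact ratio ≈ 1.4626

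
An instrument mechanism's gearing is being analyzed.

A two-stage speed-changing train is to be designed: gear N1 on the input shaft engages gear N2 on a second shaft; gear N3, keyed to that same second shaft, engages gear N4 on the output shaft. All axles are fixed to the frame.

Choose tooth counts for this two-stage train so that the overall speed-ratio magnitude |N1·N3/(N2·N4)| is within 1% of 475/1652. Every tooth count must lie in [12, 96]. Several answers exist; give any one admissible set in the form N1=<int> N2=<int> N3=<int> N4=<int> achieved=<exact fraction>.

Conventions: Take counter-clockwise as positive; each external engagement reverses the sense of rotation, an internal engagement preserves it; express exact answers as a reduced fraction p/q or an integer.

design class (target 475/1652): fixed-axis compound train
target = 475/1652 in lowest terms: an exact hit needs N1·N3 = k·475 and N2·N4 = k·1652 for one integer k, every count in [12, 96]; additionally prefer no 1:1 stage (N1 ≠ N2, N3 ≠ N4)
k = 1: N1·N3 = 475 = 19·25, N2·N4 = 1652 = 28·59
achieved = 19·25/(28·59) = 475/1652; |achieved − target| = 0 ≤ 19/6608 ✓

N1=19 N2=28 N3=25 N4=59 achieved=475/1652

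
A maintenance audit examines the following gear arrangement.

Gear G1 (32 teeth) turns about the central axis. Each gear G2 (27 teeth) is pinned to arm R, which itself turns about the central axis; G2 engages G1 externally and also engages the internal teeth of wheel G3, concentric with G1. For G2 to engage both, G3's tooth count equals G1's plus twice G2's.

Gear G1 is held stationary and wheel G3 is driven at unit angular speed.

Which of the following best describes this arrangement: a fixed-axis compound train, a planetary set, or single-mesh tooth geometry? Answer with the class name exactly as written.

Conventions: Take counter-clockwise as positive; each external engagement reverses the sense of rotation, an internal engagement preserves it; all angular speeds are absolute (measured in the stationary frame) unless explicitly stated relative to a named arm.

planetary set

class = planetary set [G3 = 32+2·27 = 86; Willis about the carrier]
classification: planetary set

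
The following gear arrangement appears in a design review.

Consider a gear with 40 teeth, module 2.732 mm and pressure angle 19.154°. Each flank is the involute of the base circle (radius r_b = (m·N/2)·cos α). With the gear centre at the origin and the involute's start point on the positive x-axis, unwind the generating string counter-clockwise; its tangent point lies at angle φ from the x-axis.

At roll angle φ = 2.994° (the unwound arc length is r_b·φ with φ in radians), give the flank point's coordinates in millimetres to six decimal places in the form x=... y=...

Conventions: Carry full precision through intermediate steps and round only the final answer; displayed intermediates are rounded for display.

single-mesh involute tooth geometry (40T wheel at module 2.732)
pitch radius r_p = m·N/2 = 2.732·40/2 = 54.640000
base radius r_b = r_p·cos α = 54.640000·cos 19.154° = 51.615135
roll angle φ = 2.994° = 0.05225516 rad
x = r_b·(cos φ + φ·sin φ) = 51.685557
y = r_b·(sin φ − φ·cos φ) = 0.002454

x=51.685557 y=0.002454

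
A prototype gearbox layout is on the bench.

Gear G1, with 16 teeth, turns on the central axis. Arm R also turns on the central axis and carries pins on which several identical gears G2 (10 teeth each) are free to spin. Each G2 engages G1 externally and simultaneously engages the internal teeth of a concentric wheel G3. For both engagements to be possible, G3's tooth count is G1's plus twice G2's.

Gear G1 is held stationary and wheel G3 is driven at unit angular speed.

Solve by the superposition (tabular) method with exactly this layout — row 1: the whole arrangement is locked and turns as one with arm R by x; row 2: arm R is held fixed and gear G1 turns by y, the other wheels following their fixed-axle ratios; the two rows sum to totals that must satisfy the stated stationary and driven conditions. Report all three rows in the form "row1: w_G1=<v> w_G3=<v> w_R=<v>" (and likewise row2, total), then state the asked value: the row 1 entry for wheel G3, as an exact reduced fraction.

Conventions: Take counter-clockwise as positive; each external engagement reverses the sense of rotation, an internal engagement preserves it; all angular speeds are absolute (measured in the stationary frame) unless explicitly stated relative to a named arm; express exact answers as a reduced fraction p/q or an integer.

recognized (axles ride arm R): planetary set, 16/10/36 teeth
row 1: whole set turns with the arm by x
row 2 (arm held, sun turns y): ω_ring = −(16/36)·y, ω_arm = 0
boundary: total ω_sun = x + y = 0 and total ω_ring = x − (16/36)·y = 1  ⇒  y = -9/13, x = 9/13
row 2 ring = −(16/36)·(-9/13) = 4/13
totals (row 1 + row 2): sun 9/13 + (-9/13) = 0, ring 9/13 + 4/13 = 1, arm 9/13 + 0 = 9/13
asked cell (row1, ring) = 9/13

row1: w_G1=9/13 w_G3=9/13 w_R=9/13
row2: w_G1=-9/13 w_G3=4/13 w_R=0
total: w_G1=0 w_G3=1 w_R=9/13
asked value: 9/13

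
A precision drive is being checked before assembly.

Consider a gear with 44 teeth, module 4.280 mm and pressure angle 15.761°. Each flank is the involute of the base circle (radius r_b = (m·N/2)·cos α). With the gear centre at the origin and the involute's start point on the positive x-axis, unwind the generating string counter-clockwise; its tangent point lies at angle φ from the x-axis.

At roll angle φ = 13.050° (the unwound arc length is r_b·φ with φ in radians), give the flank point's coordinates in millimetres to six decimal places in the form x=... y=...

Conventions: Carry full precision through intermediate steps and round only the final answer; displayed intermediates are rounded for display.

x=92.940028 y=0.355068

topology: single-mesh involute geometry — m = 4.280, N = 44
pitch radius r_p = m·N/2 = 4.280·44/2 = 94.160000
base radius r_b = r_p·cos α = 94.160000·cos 15.761° = 90.619876
roll angle φ = 13.050° = 0.22776547 rad
x = r_b·(cos φ + φ·sin φ) = 92.940028
y = r_b·(sin φ − φ·cos φ) = 0.355068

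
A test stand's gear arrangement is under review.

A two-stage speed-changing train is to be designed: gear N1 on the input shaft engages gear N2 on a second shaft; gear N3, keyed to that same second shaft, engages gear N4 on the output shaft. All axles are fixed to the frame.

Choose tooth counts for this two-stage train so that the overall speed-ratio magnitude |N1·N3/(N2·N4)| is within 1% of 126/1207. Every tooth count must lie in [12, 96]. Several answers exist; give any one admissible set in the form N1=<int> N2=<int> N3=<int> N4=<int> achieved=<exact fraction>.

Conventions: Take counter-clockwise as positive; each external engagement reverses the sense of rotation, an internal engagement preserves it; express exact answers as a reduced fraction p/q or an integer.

N1=12 N2=34 N3=21 N4=71 achieved=126/1207

design class (target 126/1207): fixed-axis compound train
target = 126/1207 in lowest terms: an exact hit needs N1·N3 = k·126 and N2·N4 = k·1207 for one integer k, every count in [12, 96]; additionally prefer no 1:1 stage (N1 ≠ N2, N3 ≠ N4)
k = 1: no 1:1-free in-range split of k·126 and k·1207 into factor pairs; take k = 2
k = 2: N1·N3 = 252 = 12·21, N2·N4 = 2414 = 34·71
achieved = 12·21/(34·71) = 126/1207; |achieved − target| = 0 ≤ 63/60350 ✓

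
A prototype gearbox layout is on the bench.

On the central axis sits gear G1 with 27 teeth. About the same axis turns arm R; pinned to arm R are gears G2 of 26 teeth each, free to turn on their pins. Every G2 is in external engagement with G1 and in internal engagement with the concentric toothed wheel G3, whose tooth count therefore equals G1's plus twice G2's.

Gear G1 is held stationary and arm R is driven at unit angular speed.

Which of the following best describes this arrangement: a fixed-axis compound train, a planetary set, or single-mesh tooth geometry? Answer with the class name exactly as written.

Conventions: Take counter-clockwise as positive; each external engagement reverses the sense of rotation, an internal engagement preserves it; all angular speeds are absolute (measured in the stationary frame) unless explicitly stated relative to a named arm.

planetary set (27T centre, 26T on arm, 79T internal) — Willis relation
classification: planetary set

planetary set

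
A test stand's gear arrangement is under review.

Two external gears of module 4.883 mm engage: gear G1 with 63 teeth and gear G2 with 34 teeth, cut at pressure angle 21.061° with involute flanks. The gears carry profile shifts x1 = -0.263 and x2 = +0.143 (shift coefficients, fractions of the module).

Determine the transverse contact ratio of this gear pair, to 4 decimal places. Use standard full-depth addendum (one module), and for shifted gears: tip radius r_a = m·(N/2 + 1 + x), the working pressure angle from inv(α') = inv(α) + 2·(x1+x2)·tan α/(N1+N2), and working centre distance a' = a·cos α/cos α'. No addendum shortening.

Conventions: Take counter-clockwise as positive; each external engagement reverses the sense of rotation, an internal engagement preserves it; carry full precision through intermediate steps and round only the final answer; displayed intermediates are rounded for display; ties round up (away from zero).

recognized (one external pair, fixed centres): single-mesh tooth geometry, m = 4.883, N1 = 63, N2 = 34
base radii: r_b1 = 143.539439, r_b2 = 77.465729
tip radii: r_a1 = 157.413271, r_a2 = 88.592269
inv(α') = inv(21.061°) + 2·(-0.263+0.143)·tan α/(63+34) = 0.01654948  ⇒  α' = 20.68559°
a' = a·cos α / cos α' = 236.8255·cos 21.061°/cos 20.68559° = 236.234527
action lengths: √(r_a1²−r_b1²) = 64.617082, √(r_a2²−r_b2²) = 42.984310
base pitch p_b = π·m·cos α = 14.315633
CR = (64.617082 + 42.984310 − 236.234527·sin 20.68559°)/14.315633 = 1.687246
contact ratio ≈ 1.6872

1.6872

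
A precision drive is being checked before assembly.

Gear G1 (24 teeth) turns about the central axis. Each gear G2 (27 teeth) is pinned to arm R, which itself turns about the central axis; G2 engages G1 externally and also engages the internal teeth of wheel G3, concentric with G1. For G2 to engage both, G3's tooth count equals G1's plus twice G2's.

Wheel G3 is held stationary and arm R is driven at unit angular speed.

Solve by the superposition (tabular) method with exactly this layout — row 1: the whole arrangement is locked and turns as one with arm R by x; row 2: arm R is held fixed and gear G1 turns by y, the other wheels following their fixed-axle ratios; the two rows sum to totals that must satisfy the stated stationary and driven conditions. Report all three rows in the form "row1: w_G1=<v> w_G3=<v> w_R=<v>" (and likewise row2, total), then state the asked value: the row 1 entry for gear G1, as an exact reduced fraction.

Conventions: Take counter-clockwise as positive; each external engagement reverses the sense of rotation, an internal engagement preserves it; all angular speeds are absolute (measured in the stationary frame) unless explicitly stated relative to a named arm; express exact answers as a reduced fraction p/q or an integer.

topology: planetary set — G1 24T / G2 27T / G3 78T, arm = carrier (Willis)
row 1 — lock + rotate with arm: ω_sun = ω_ring = ω_arm = x
row 2: sun turns y, ring = −(24/78)·y, arm 0
boundary: total ω_ring = x − (24/78)·y = 0 and total ω_arm = x = 1  ⇒  y = 13/4, x = 1
row 2 ring = −(24/78)·13/4 = -1
totals (row 1 + row 2): sun 1 + 13/4 = 17/4, ring 1 + (-1) = 0, arm 1 + 0 = 1
asked cell (row1, sun) = 1

row1: w_G1=1 w_G3=1 w_R=1
row2: w_G1=13/4 w_G3=-1 w_R=0
total: w_G1=17/4 w_G3=0 w_R=1
asked value: 1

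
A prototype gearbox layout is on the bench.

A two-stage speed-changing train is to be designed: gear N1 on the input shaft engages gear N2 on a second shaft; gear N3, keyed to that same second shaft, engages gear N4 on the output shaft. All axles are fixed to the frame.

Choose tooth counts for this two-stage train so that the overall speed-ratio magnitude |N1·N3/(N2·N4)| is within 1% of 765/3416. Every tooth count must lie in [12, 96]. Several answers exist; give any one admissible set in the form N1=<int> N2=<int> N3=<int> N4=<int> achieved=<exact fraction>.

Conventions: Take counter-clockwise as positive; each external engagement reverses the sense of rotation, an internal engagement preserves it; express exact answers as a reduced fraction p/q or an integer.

N1=15 N2=56 N3=51 N4=61 achieved=765/3416

class = fixed-axis compound train [2-stage, 765/3416 wanted]
target = 765/3416 in lowest terms: an exact hit needs N1·N3 = k·765 and N2·N4 = k·3416 for one integer k, every count in [12, 96]; additionally prefer no 1:1 stage (N1 ≠ N2, N3 ≠ N4)
k = 1: N1·N3 = 765 = 15·51, N2·N4 = 3416 = 56·61
achieved = 15·51/(56·61) = 765/3416; |achieved − target| = 0 ≤ 153/68320 ✓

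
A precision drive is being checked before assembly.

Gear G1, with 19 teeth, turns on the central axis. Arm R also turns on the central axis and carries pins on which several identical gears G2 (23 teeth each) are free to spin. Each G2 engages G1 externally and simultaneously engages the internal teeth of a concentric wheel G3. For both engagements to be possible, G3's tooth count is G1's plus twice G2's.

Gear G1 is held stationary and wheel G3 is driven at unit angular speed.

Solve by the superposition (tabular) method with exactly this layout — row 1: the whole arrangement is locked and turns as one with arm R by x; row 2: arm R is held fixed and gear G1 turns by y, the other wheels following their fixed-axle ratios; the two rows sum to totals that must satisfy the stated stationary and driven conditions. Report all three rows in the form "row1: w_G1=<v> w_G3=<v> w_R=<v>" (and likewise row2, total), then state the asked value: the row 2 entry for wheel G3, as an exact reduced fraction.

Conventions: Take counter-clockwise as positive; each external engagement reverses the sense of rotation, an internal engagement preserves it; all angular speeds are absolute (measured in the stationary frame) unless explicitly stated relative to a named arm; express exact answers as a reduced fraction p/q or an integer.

row1: w_G1=65/84 w_G3=65/84 w_R=65/84
row2: w_G1=-65/84 w_G3=19/84 w_R=0
total: w_G1=0 w_G3=1 w_R=65/84
asked value: 19/84

planetary set (19T centre, 23T on arm, 65T internal) — Willis relation
row 1: whole set turns with the arm by x
superposition row 2 [arm held]: sun y, ring −(19/65)·y, arm 0
boundary: total ω_sun = x + y = 0 and total ω_ring = x − (19/65)·y = 1  ⇒  y = -65/84, x = 65/84
row 2 ring = −(19/65)·(-65/84) = 19/84
totals (row 1 + row 2): sun 65/84 + (-65/84) = 0, ring 65/84 + 19/84 = 1, arm 65/84 + 0 = 65/84
asked cell (row2, ring) = 19/84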